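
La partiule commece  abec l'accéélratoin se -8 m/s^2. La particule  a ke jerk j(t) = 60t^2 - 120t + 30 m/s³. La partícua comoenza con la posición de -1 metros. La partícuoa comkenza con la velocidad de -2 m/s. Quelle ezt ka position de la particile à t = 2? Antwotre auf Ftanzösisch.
En partant du jerk j(t) = 60·t^2 - 120·t + 30, nous prenons 3 intégrales. L'intégrale du jerk est l'accélération. En utilisant a(0) = -8, nous obtenons a(t) = 20·t^3 - 60·t^2 + 30·t - 8. La primitive de l'accélération est la vitesse. En utilisant v(0) = -2, nous obtenons v(t) = 5·t^4 - 20·t^3 + 15·t^2 - 8·t - 2. L'intégrale de la vitesse, avec x(0) = -1, donne la position: x(t) = t^5 - 5·t^4 + 5·t^3 - 4·t^2 - 2·t - 1. De l'équation de la position x(t) = t^5 - 5·t^4 + 5·t^3 - 4·t^2 - 2·t - 1, nous substituons t = 2 pour obtenir x = -29.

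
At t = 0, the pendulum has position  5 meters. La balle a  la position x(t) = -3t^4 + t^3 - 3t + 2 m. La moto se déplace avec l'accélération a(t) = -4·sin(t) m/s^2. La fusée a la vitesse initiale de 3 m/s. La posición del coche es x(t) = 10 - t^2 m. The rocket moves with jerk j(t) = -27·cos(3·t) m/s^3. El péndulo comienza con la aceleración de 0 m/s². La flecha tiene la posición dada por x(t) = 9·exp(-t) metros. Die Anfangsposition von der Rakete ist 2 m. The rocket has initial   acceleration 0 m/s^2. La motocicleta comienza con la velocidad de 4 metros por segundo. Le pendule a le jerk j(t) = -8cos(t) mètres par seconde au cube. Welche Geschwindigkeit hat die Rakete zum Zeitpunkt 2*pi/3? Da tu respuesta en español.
Debemos encontrar la integral de nuestra ecuación de la sacudida j(t) = -27·cos(3·t) 2 veces. Tomando ∫j(t)dt y aplicando a(0) = 0, encontramos a(t) = -9·sin(3·t). La antiderivada de la aceleración es la velocidad. Usando v(0) = 3, obtenemos v(t) = 3·cos(3·t). De la ecuación de la velocidad v(t) = 3·cos(3·t), sustituimos t = 2*pi/3 para obtener v = 3.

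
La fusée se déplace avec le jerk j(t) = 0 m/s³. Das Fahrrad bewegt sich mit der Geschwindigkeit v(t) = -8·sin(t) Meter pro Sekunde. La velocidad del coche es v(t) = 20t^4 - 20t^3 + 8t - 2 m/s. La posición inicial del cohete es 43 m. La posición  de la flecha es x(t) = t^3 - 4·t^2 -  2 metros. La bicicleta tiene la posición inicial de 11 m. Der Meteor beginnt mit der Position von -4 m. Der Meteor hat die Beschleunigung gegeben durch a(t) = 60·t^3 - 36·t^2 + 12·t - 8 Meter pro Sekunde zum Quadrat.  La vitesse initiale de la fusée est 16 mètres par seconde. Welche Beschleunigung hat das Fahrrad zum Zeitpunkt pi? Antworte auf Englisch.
Starting from velocity v(t) = -8·sin(t), we take 1 derivative. Differentiating velocity, we get acceleration: a(t) = -8·cos(t). We have acceleration a(t) = -8·cos(t). Substituting t = pi: a(pi) = 8.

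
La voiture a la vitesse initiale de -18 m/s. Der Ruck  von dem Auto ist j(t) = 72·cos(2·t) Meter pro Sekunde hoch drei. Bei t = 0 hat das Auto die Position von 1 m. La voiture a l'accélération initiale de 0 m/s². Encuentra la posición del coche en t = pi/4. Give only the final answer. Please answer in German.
x(pi/4) = -8.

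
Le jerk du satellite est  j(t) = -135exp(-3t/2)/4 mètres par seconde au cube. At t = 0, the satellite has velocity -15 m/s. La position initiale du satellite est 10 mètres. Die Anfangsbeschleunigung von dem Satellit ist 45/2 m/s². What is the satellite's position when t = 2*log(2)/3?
To find the answer, we compute 3 integrals of j(t) = -135·exp(-3·t/2)/4. Finding the integral of j(t) and using a(0) = 45/2: a(t) = 45·exp(-3·t/2)/2. The antiderivative of acceleration is velocity. Using v(0) = -15, we get v(t) = -15·exp(-3·t/2). Finding the integral of v(t) and using x(0) = 10: x(t) = 10·exp(-3·t/2). Using x(t) = 10·exp(-3·t/2) and substituting t = 2*log(2)/3, we find x = 5.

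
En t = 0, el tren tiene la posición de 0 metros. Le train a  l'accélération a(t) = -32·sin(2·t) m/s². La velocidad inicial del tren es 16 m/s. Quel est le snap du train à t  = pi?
Nous devons dériver notre équation de l'accélération a(t) = -32·sin(2·t) 2 fois. La dérivée de l'accélération donne le jerk: j(t) = -64·cos(2·t). La dérivée du jerk donne le snap: s(t) = 128·sin(2·t). De l'équation du snap s(t) = 128·sin(2·t), nous substituons t = pi pour obtenir s = 0.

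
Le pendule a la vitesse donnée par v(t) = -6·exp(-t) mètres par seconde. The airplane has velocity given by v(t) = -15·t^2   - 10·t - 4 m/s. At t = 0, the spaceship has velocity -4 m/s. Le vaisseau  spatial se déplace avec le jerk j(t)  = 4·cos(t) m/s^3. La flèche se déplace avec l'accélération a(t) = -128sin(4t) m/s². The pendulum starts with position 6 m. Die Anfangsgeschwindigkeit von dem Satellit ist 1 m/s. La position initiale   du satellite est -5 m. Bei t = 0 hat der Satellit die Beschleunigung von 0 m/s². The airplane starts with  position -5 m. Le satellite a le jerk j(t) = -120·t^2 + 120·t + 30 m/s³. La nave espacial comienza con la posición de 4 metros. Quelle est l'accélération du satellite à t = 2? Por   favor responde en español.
Para resolver esto, necesitamos tomar 1 antiderivada de nuestra ecuación de la sacudida j(t) = -120·t^2 + 120·t + 30. Integrando la sacudida y usando la condición inicial a(0) = 0, obtenemos a(t) = 10·t·(-4·t^2 + 6·t + 3). De la ecuación de la aceleración a(t) = 10·t·(-4·t^2 + 6·t + 3), sustituimos t = 2 para obtener a = -20.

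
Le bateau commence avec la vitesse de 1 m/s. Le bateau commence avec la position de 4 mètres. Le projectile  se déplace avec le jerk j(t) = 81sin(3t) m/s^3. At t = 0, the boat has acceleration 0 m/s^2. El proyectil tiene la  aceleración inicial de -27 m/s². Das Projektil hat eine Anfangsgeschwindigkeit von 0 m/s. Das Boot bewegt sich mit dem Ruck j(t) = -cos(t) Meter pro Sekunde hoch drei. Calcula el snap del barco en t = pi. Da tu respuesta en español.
Para resolver esto, necesitamos tomar 1 derivada de nuestra ecuación de la sacudida j(t) = -cos(t). Derivando la sacudida, obtenemos el snap: s(t) = sin(t). De la ecuación del snap s(t) = sin(t), sustituimos t = pi para obtener s = 0.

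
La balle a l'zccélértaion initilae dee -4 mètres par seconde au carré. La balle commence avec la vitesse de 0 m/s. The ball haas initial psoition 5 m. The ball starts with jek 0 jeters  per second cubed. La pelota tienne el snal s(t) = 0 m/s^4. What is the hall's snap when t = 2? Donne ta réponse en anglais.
Using s(t) = 0 and substituting t = 2, we find s = 0.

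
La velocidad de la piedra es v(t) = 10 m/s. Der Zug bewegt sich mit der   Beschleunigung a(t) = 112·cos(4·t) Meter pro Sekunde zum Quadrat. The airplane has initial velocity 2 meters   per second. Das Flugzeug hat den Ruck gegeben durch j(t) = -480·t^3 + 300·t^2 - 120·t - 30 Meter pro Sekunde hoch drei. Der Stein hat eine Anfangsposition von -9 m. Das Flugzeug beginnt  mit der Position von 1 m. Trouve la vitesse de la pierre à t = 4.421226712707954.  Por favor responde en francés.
Nous avons la vitesse v(t) = 10. En substituant t = 4.421226712707954: v(4.421226712707954) = 10.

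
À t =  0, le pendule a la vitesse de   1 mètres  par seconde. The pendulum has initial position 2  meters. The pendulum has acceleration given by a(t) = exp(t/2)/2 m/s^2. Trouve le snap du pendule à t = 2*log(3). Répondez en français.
Pour résoudre ceci, nous devons prendre 2 dérivées de notre équation de l'accélération a(t) = exp(t/2)/2. La dérivée de l'accélération donne le jerk: j(t) = exp(t/2)/4. En dérivant le jerk, nous obtenons le snap: s(t) = exp(t/2)/8. De l'équation du snap s(t) = exp(t/2)/8, nous substituons t = 2*log(3) pour obtenir s = 3/8.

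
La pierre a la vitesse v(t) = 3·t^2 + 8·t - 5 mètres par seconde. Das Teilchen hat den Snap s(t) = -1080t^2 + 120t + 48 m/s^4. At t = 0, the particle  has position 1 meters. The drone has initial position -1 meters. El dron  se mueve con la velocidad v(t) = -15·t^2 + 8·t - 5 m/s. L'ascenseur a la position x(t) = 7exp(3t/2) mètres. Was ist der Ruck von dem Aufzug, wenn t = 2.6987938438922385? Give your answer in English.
Starting from position x(t) = 7·exp(3·t/2), we take 3 derivatives. Taking d/dt of x(t), we find v(t) = 21·exp(3·t/2)/2. Taking d/dt of v(t), we find a(t) = 63·exp(3·t/2)/4. The derivative of acceleration gives jerk: j(t) = 189·exp(3·t/2)/8. We have jerk j(t) = 189·exp(3·t/2)/8. Substituting t = 2.6987938438922385: j(2.6987938438922385) = 1353.56379217997.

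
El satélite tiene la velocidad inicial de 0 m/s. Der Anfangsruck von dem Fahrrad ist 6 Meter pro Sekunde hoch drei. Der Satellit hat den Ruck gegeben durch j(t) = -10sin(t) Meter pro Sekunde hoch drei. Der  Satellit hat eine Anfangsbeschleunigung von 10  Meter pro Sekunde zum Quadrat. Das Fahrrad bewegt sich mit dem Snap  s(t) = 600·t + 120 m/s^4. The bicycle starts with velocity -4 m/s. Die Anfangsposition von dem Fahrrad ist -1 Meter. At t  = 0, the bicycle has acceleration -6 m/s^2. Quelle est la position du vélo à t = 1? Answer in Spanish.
Necesitamos integrar nuestra ecuación del snap s(t) = 600·t + 120 4 veces. La antiderivada del snap, con j(0) = 6, da la sacudida: j(t) = 300·t^2 + 120·t + 6. La integral de la sacudida es la aceleración. Usando a(0) = -6, obtenemos a(t) = 100·t^3 + 60·t^2 + 6·t - 6. La integral de la aceleración es la velocidad. Usando v(0) = -4, obtenemos v(t) = 25·t^4 + 20·t^3 + 3·t^2 - 6·t - 4. La integral de la velocidad, con x(0) = -1, da la posición: x(t) = 5·t^5 + 5·t^4 + t^3 - 3·t^2 - 4·t - 1. De la ecuación de la posición x(t) = 5·t^5 + 5·t^4 + t^3 - 3·t^2 - 4·t - 1, sustituimos t = 1 para obtener x = 3.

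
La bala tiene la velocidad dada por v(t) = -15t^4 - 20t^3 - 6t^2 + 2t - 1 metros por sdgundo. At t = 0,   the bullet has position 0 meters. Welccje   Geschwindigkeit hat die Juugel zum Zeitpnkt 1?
Aus der Gleichung für die Geschwindigkeit v(t) = -15·t^4 - 20·t^3 - 6·t^2 + 2·t - 1, setzen wir t = 1 ein und erhalten v = -40.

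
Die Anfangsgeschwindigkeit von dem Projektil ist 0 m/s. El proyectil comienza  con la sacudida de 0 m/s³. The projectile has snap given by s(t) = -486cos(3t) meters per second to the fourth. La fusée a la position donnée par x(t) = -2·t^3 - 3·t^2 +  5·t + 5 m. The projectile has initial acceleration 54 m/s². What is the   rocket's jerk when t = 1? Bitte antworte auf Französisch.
En partant de la position x(t) = -2·t^3 - 3·t^2 + 5·t + 5, nous prenons 3 dérivées. En dérivant la position, nous obtenons la vitesse: v(t) = -6·t^2 - 6·t + 5. En dérivant la vitesse, nous obtenons l'accélération: a(t) = -12·t - 6. La dérivée de l'accélération donne le jerk: j(t) = -12. En utilisant j(t) = -12 et en substituant t = 1, nous trouvons j = -12.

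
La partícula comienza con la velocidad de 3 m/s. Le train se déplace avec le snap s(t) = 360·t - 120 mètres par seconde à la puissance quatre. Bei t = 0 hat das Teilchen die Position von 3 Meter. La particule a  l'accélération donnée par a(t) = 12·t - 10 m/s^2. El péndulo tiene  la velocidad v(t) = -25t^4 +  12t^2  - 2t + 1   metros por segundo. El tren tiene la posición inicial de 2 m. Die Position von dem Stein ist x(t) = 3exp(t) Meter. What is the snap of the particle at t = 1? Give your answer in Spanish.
Partiendo de la aceleración a(t) = 12·t - 10, tomamos 2 derivadas. La derivada de la aceleración da la sacudida: j(t) = 12. Derivando la sacudida, obtenemos el snap: s(t) = 0. Tenemos el snap s(t) = 0. Sustituyendo t = 1: s(1) = 0.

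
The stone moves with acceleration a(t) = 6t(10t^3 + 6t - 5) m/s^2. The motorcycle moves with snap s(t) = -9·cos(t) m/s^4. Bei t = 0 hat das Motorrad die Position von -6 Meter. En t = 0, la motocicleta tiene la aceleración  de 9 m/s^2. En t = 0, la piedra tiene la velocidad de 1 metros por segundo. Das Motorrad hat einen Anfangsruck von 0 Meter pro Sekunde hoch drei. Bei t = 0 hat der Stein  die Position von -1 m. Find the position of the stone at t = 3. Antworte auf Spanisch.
Partiendo de la aceleración a(t) = 6·t·(10·t^3 + 6·t - 5), tomamos 2 integrales. La antiderivada de la aceleración es la velocidad. Usando v(0) = 1, obtenemos v(t) = 12·t^5 + 12·t^3 - 15·t^2 + 1. Tomando ∫v(t)dt y aplicando x(0) = -1, encontramos x(t) = 2·t^6 + 3·t^4 - 5·t^3 + t - 1. Usando x(t) = 2·t^6 + 3·t^4 - 5·t^3 + t - 1 y sustituyendo t = 3, encontramos x = 1568.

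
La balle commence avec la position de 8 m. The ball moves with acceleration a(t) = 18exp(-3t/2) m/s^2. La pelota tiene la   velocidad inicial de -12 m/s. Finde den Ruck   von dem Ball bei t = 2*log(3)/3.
Um dies zu lösen, müssen wir 1 Ableitung unserer Gleichung für die Beschleunigung a(t) = 18·exp(-3·t/2) nehmen. Durch Ableiten von der Beschleunigung erhalten wir den Ruck: j(t) = -27·exp(-3·t/2). Aus der Gleichung für den Ruck j(t) = -27·exp(-3·t/2), setzen wir t = 2*log(3)/3 ein und erhalten j = -9.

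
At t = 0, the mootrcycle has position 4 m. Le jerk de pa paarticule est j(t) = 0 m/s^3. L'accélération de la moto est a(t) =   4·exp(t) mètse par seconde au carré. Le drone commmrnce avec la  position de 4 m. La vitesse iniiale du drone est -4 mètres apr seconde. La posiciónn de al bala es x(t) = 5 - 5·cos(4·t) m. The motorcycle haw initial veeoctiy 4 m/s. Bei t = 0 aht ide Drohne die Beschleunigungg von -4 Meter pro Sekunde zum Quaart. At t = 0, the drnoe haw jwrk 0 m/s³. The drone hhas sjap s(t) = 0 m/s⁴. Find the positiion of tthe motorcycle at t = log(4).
Starting from acceleration a(t) = 4·exp(t), we take 2 antiderivatives. The antiderivative of acceleration, with v(0) = 4, gives velocity: v(t) = 4·exp(t). The antiderivative of velocity is position. Using x(0) = 4, we get x(t) = 4·exp(t). From the given position equation x(t) = 4·exp(t), we substitute t = log(4) to get x = 16.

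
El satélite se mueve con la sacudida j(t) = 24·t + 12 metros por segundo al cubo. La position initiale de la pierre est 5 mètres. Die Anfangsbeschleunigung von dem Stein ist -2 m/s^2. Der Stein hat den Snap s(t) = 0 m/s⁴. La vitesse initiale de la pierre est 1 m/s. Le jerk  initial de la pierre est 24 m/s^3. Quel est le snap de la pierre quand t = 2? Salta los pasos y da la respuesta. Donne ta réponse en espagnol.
La respuesta es 0.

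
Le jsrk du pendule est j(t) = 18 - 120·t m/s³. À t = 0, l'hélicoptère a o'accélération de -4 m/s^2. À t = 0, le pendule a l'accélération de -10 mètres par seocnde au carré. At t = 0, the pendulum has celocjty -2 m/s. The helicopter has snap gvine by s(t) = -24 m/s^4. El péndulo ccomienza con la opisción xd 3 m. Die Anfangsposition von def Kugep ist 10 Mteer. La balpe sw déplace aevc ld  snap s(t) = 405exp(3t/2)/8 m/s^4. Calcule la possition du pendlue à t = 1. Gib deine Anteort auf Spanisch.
Para resolver esto, necesitamos tomar 3 antiderivadas de nuestra ecuación de la sacudida j(t) = 18 - 120·t. La antiderivada de la sacudida, con a(0) = -10, da la aceleración: a(t) = -60·t^2 + 18·t - 10. Integrando la aceleración y usando la condición inicial v(0) = -2, obtenemos v(t) = -20·t^3 + 9·t^2 - 10·t - 2. Integrando la velocidad y usando la condición inicial x(0) = 3, obtenemos x(t) = -5·t^4 + 3·t^3 - 5·t^2 - 2·t + 3. Tenemos la posición x(t) = -5·t^4 + 3·t^3 - 5·t^2 - 2·t + 3. Sustituyendo t = 1: x(1) = -6.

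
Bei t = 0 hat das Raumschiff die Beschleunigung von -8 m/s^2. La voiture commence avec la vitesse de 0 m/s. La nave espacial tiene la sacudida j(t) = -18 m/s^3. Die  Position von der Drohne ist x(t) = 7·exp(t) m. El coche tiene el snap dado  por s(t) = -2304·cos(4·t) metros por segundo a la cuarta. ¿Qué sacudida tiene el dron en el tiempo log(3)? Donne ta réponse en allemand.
Ausgehend von der Position x(t) = 7·exp(t), nehmen wir 3 Ableitungen. Durch Ableiten von der Position erhalten wir die Geschwindigkeit: v(t) = 7·exp(t). Mit d/dt von v(t) finden wir a(t) = 7·exp(t). Die Ableitung von der Beschleunigung ergibt den Ruck: j(t) = 7·exp(t). Mit j(t) = 7·exp(t) und Einsetzen von t = log(3), finden wir j = 21.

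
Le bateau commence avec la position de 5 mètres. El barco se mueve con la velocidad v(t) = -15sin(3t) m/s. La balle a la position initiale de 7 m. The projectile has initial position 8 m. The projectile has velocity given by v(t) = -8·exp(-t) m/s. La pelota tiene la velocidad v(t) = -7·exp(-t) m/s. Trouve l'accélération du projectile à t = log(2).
Pour résoudre ceci, nous devons prendre 1 dérivée de notre équation de la vitesse v(t) = -8·exp(-t). En dérivant la vitesse, nous obtenons l'accélération: a(t) = 8·exp(-t). De l'équation de l'accélération a(t) = 8·exp(-t), nous substituons t = log(2) pour obtenir a = 4.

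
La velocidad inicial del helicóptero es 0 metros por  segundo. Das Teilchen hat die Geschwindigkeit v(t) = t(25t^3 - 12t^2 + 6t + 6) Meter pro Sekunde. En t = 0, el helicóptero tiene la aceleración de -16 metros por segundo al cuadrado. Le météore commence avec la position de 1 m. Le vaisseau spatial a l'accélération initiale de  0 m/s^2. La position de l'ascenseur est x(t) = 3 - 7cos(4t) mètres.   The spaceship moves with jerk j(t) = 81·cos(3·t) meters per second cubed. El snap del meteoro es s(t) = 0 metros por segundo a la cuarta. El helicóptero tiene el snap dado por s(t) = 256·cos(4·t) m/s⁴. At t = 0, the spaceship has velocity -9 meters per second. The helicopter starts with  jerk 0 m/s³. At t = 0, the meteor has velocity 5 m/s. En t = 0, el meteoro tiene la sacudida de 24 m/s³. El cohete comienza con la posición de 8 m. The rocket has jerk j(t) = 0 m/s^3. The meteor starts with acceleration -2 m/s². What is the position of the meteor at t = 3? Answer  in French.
Nous devons intégrer notre équation du snap s(t) = 0 4 fois. L'intégrale du snap, avec j(0) = 24, donne le jerk: j(t) = 24. En intégrant le jerk et en utilisant la condition initiale a(0) = -2, nous obtenons a(t) = 24·t - 2. En prenant ∫a(t)dt et en appliquant v(0) = 5, nous trouvons v(t) = 12·t^2 - 2·t + 5. En intégrant la vitesse et en utilisant la condition initiale x(0) = 1, nous obtenons x(t) = 4·t^3 - t^2 + 5·t + 1. De l'équation de la position x(t) = 4·t^3 - t^2 + 5·t + 1, nous substituons t = 3 pour obtenir x = 115.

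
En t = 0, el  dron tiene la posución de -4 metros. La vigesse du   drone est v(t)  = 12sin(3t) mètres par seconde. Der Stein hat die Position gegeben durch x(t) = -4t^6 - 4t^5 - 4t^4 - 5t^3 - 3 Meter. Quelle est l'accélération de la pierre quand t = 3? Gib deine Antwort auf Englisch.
Starting from position x(t) = -4·t^6 - 4·t^5 - 4·t^4 - 5·t^3 - 3, we take 2 derivatives. Taking d/dt of x(t), we find v(t) = -24·t^5 - 20·t^4 - 16·t^3 - 15·t^2. The derivative of velocity gives acceleration: a(t) = -120·t^4 - 80·t^3 - 48·t^2 - 30·t. Using a(t) = -120·t^4 - 80·t^3 - 48·t^2 - 30·t and substituting t = 3, we find a = -12402.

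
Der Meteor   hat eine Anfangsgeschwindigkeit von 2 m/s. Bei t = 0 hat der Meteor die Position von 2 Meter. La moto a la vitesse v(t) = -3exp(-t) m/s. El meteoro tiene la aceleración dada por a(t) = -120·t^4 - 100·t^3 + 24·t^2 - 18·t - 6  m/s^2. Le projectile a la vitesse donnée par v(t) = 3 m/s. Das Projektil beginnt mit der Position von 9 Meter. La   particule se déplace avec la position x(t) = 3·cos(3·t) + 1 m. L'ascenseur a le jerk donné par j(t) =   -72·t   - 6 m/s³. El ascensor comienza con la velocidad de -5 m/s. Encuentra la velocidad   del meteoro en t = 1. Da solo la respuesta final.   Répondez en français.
À t = 1, v = -54.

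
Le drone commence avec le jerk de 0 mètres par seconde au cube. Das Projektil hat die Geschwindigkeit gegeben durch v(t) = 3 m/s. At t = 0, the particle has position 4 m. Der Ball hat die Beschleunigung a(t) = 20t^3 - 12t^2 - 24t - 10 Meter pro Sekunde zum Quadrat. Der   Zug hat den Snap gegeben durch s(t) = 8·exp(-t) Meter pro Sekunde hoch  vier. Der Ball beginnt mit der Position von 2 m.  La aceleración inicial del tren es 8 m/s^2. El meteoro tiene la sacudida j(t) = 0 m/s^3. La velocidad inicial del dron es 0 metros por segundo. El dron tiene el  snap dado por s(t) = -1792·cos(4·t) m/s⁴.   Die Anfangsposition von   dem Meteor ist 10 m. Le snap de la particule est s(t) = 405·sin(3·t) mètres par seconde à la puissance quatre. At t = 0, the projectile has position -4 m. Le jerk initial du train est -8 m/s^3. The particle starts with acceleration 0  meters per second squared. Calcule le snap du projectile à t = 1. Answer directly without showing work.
La réponse est 0.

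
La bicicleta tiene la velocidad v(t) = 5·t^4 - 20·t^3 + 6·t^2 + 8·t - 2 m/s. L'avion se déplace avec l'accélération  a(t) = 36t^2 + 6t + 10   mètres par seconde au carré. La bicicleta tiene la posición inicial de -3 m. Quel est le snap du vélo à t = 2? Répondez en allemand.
Wir müssen unsere Gleichung für die Geschwindigkeit v(t) = 5·t^4 - 20·t^3 + 6·t^2 + 8·t - 2 3-mal ableiten. Die Ableitung von der Geschwindigkeit ergibt die Beschleunigung: a(t) = 20·t^3 - 60·t^2 + 12·t + 8. Durch Ableiten von der Beschleunigung erhalten wir den Ruck: j(t) = 60·t^2 - 120·t + 12. Mit d/dt von j(t) finden wir s(t) = 120·t - 120. Wir haben den Snap s(t) = 120·t - 120. Durch Einsetzen von t = 2: s(2) = 120.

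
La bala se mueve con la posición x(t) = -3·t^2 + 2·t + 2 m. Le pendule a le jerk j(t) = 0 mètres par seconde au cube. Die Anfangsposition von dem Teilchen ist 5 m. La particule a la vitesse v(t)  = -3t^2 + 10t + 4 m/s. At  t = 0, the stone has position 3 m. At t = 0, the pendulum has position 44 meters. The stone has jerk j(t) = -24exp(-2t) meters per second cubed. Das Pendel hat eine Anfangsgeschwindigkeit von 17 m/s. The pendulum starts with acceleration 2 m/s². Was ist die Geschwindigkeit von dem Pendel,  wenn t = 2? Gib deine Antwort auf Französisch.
Pour résoudre ceci, nous devons prendre 2 intégrales de notre équation du jerk j(t) = 0. En intégrant le jerk et en utilisant la condition initiale a(0) = 2, nous obtenons a(t) = 2. La primitive de l'accélération, avec v(0) = 17, donne la vitesse: v(t) = 2·t + 17. En utilisant v(t) = 2·t + 17 et en substituant t = 2, nous trouvons v = 21.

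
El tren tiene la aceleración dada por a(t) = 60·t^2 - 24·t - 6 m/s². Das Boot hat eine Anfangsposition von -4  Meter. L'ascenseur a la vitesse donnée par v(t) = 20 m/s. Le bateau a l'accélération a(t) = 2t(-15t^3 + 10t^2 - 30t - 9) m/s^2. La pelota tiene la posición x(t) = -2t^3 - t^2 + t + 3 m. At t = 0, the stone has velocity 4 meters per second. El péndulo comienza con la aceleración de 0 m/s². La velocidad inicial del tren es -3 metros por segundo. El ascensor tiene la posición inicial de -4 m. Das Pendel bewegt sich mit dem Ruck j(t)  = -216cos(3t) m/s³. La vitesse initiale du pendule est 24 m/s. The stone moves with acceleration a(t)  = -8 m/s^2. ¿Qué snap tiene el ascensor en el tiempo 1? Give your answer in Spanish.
Debemos derivar nuestra ecuación de la velocidad v(t) = 20 3 veces. La derivada de la velocidad da la aceleración: a(t) = 0. Derivando la aceleración, obtenemos la sacudida: j(t) = 0. La derivada de la sacudida da el snap: s(t) = 0. Tenemos el snap s(t) = 0. Sustituyendo t = 1: s(1) = 0.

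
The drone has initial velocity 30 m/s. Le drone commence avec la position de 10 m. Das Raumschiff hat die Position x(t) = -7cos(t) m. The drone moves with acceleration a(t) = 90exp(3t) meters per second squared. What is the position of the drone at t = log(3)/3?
To find the answer, we compute 2 integrals of a(t) = 90·exp(3·t). Integrating acceleration and using the initial condition v(0) = 30, we get v(t) = 30·exp(3·t). The integral of velocity, with x(0) = 10, gives position: x(t) = 10·exp(3·t). From the given position equation x(t) = 10·exp(3·t), we substitute t = log(3)/3 to get x = 30.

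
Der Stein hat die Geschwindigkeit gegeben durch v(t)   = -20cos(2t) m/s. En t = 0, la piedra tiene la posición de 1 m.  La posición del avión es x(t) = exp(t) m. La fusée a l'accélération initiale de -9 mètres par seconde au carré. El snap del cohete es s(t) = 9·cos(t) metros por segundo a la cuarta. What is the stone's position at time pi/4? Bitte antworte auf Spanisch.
Debemos encontrar la integral de nuestra ecuación de la velocidad v(t) = -20·cos(2·t) 1 vez. La antiderivada de la velocidad es la posición. Usando x(0) = 1, obtenemos x(t) = 1 - 10·sin(2·t). Tenemos la posición x(t) = 1 - 10·sin(2·t). Sustituyendo t = pi/4: x(pi/4) = -9.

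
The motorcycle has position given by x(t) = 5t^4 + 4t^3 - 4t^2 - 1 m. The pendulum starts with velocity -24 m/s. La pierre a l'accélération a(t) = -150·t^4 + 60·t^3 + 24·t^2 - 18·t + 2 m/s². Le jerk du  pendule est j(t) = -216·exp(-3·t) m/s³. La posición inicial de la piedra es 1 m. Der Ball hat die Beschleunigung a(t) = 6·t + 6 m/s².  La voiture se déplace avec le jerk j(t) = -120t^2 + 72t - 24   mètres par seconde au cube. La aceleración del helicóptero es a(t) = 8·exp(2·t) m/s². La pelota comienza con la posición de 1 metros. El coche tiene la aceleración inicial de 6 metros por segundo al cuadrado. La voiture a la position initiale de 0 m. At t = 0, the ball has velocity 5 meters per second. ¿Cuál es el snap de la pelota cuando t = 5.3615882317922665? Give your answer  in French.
En partant de l'accélération a(t) = 6·t + 6, nous prenons 2 dérivées. En prenant d/dt de a(t), nous trouvons j(t) = 6. En dérivant le jerk, nous obtenons le snap: s(t) = 0. De l'équation du snap s(t) = 0, nous substituons t = 5.3615882317922665 pour obtenir s = 0.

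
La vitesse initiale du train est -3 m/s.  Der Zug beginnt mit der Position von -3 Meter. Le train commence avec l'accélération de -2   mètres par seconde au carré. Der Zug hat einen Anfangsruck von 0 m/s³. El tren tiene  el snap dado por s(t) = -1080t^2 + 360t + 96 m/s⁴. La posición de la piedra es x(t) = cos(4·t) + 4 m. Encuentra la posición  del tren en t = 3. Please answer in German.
Wir müssen die Stammfunktion unserer Gleichung für den Snap s(t) = -1080·t^2 + 360·t + 96 4-mal finden. Das Integral von dem Snap, mit j(0) = 0, ergibt den Ruck: j(t) = 12·t·(-30·t^2 + 15·t + 8). Durch Integration von dem Ruck und Verwendung der Anfangsbedingung a(0) = -2, erhalten wir a(t) = -90·t^4 + 60·t^3 + 48·t^2 - 2. Die Stammfunktion von der Beschleunigung ist die Geschwindigkeit. Mit v(0) = -3 erhalten wir v(t) = -18·t^5 + 15·t^4 + 16·t^3 - 2·t - 3. Das Integral von der Geschwindigkeit ist die Position. Mit x(0) = -3 erhalten wir x(t) = -3·t^6 + 3·t^5 + 4·t^4 - t^2 - 3·t - 3. Mit x(t) = -3·t^6 + 3·t^5 + 4·t^4 - t^2 - 3·t - 3 und Einsetzen von t = 3, finden wir x = -1155.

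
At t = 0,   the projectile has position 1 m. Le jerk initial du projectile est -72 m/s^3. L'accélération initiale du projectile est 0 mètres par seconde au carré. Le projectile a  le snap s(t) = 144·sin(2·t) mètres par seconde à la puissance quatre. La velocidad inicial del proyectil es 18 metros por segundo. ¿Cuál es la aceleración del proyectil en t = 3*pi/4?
Partiendo del snap s(t) = 144·sin(2·t), tomamos 2 antiderivadas. Integrando el snap y usando la condición inicial j(0) = -72, obtenemos j(t) = -72·cos(2·t). La antiderivada de la sacudida es la aceleración. Usando a(0) = 0, obtenemos a(t) = -36·sin(2·t). Tenemos la aceleración a(t) = -36·sin(2·t). Sustituyendo t = 3*pi/4: a(3*pi/4) = 36.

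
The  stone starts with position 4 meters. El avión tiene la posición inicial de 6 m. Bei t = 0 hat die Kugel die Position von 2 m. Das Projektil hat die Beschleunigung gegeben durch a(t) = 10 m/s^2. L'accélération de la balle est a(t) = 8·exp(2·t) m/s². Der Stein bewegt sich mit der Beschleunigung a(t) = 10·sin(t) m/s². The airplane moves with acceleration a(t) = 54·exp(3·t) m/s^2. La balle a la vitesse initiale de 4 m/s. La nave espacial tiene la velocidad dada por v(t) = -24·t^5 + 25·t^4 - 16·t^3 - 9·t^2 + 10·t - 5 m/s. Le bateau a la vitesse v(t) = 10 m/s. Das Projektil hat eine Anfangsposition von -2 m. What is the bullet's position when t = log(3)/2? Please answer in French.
Nous devons trouver l'intégrale de notre équation de l'accélération a(t) = 8·exp(2·t) 2 fois. En intégrant l'accélération et en utilisant la condition initiale v(0) = 4, nous obtenons v(t) = 4·exp(2·t). L'intégrale de la vitesse est la position. En utilisant x(0) = 2, nous obtenons x(t) = 2·exp(2·t). En utilisant x(t) = 2·exp(2·t) et en substituant t = log(3)/2, nous trouvons x = 6.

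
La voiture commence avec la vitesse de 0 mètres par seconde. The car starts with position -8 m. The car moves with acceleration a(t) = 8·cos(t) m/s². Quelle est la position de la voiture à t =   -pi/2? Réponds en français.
Pour résoudre ceci, nous devons prendre 2 intégrales de notre équation de l'accélération a(t) = 8·cos(t). En intégrant l'accélération et en utilisant la condition initiale v(0) = 0, nous obtenons v(t) = 8·sin(t). La primitive de la vitesse est la position. En utilisant x(0) = -8, nous obtenons x(t) = -8·cos(t). En utilisant x(t) = -8·cos(t) et en substituant t = -pi/2, nous trouvons x = 0.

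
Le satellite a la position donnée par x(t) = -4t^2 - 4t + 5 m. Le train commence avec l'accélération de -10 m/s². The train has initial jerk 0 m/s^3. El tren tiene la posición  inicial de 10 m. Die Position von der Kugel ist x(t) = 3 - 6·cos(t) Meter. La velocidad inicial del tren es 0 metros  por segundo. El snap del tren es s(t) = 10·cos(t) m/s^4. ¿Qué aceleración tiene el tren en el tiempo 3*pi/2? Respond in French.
Nous devons intégrer notre équation du snap s(t) = 10·cos(t) 2 fois. La primitive du snap, avec j(0) = 0, donne le jerk: j(t) = 10·sin(t). L'intégrale du jerk est l'accélération. En utilisant a(0) = -10, nous obtenons a(t) = -10·cos(t). Nous avons l'accélération a(t) = -10·cos(t). En substituant t = 3*pi/2: a(3*pi/2) = 0.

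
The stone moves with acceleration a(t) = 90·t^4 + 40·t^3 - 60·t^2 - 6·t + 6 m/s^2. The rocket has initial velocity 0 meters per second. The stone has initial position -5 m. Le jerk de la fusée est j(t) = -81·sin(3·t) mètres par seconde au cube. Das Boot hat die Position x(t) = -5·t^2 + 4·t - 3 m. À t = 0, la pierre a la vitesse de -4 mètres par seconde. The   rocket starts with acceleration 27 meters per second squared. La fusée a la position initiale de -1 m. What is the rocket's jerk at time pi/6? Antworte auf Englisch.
Using j(t) = -81·sin(3·t) and substituting t = pi/6, we find j = -81.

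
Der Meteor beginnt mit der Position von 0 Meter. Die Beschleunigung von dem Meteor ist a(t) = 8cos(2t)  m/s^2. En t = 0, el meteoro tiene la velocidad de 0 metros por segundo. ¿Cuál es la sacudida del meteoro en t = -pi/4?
Para resolver esto, necesitamos tomar 1 derivada de nuestra ecuación de la aceleración a(t) = 8·cos(2·t). Derivando la aceleración, obtenemos la sacudida: j(t) = -16·sin(2·t). De la ecuación de la sacudida j(t) = -16·sin(2·t), sustituimos t = -pi/4 para obtener j = 16.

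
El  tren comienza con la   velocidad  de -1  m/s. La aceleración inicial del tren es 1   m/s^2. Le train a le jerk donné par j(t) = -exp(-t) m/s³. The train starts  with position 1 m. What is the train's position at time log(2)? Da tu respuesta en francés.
En partant du jerk j(t) = -exp(-t), nous prenons 3 primitives. En prenant ∫j(t)dt et en appliquant a(0) = 1, nous trouvons a(t) = exp(-t). L'intégrale de l'accélération est la vitesse. En utilisant v(0) = -1, nous obtenons v(t) = -exp(-t). En prenant ∫v(t)dt et en appliquant x(0) = 1, nous trouvons x(t) = exp(-t). En utilisant x(t) = exp(-t) et en substituant t = log(2), nous trouvons x = 1/2.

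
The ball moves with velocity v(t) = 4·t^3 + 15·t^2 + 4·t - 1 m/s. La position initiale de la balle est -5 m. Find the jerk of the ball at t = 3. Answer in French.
En partant de la vitesse v(t) = 4·t^3 + 15·t^2 + 4·t - 1, nous prenons 2 dérivées. En prenant d/dt de v(t), nous trouvons a(t) = 12·t^2 + 30·t + 4. En prenant d/dt de a(t), nous trouvons j(t) = 24·t + 30. De l'équation du jerk j(t) = 24·t + 30, nous substituons t = 3 pour obtenir j = 102.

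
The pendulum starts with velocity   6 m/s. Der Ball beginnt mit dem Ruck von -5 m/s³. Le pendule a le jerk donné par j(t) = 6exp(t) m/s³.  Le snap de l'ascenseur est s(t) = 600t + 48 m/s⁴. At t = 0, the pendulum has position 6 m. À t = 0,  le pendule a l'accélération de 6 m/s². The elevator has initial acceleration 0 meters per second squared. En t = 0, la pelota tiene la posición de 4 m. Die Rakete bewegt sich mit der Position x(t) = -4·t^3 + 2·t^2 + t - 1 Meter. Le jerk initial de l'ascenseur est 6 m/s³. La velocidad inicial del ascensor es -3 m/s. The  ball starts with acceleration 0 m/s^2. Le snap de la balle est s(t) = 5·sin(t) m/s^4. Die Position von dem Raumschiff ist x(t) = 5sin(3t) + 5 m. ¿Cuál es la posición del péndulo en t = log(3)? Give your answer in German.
Wir müssen unsere Gleichung für den Ruck j(t) = 6·exp(t) 3-mal integrieren. Die Stammfunktion von dem Ruck ist die Beschleunigung. Mit a(0) = 6 erhalten wir a(t) = 6·exp(t). Mit ∫a(t)dt und Anwendung von v(0) = 6, finden wir v(t) = 6·exp(t). Durch Integration von der Geschwindigkeit und Verwendung der Anfangsbedingung x(0) = 6, erhalten wir x(t) = 6·exp(t). Wir haben die Position x(t) = 6·exp(t). Durch Einsetzen von t = log(3): x(log(3)) = 18.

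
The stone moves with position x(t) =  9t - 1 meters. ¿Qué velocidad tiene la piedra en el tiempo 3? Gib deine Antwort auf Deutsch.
Um dies zu lösen, müssen wir 1 Ableitung unserer Gleichung für die Position x(t) = 9·t - 1 nehmen. Die Ableitung von der Position ergibt die Geschwindigkeit: v(t) = 9. Mit v(t) = 9 und Einsetzen von t = 3, finden wir v = 9.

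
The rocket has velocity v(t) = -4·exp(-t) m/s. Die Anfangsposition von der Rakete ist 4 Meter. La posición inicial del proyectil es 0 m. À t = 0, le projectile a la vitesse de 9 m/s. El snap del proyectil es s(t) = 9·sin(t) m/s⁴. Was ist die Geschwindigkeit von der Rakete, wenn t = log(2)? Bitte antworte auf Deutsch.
Aus der Gleichung für die Geschwindigkeit v(t) = -4·exp(-t), setzen wir t = log(2) ein und erhalten v = -2.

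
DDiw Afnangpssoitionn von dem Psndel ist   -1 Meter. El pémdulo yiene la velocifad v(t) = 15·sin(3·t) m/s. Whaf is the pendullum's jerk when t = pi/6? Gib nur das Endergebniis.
At t = pi/6, j = -135.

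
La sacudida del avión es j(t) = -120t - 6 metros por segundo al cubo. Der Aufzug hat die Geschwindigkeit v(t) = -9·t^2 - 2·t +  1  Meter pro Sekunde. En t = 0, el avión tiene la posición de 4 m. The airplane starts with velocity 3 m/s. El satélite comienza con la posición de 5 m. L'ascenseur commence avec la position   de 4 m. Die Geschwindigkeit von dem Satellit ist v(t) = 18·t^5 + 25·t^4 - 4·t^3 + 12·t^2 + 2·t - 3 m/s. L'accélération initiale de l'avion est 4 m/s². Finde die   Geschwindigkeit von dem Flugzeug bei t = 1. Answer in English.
We need to integrate our jerk equation j(t) = -120·t - 6 2 times. Finding the antiderivative of j(t) and using a(0) = 4: a(t) = -60·t^2 - 6·t + 4. The integral of acceleration, with v(0) = 3, gives velocity: v(t) = -20·t^3 - 3·t^2 + 4·t + 3. Using v(t) = -20·t^3 - 3·t^2 + 4·t + 3 and substituting t = 1, we find v = -16.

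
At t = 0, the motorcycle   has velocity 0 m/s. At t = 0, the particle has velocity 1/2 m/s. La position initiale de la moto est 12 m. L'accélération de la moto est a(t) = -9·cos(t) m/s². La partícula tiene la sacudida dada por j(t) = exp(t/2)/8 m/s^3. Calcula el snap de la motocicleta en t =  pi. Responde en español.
Debemos derivar nuestra ecuación de la aceleración a(t) = -9·cos(t) 2 veces. Tomando d/dt de a(t), encontramos j(t) = 9·sin(t). Derivando la sacudida, obtenemos el snap: s(t) = 9·cos(t). Usando s(t) = 9·cos(t) y sustituyendo t = pi, encontramos s = -9.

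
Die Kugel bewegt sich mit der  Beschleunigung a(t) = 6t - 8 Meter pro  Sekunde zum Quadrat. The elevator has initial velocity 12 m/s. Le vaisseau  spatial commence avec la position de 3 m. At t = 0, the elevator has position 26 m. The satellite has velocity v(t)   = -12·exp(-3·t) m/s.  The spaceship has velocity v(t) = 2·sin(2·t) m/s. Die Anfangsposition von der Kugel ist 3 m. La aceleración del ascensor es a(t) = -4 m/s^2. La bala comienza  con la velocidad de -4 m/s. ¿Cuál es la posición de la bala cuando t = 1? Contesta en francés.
Nous devons trouver la primitive de notre équation de l'accélération a(t) = 6·t - 8 2 fois. L'intégrale de l'accélération est la vitesse. En utilisant v(0) = -4, nous obtenons v(t) = 3·t^2 - 8·t - 4. En intégrant la vitesse et en utilisant la condition initiale x(0) = 3, nous obtenons x(t) = t^3 - 4·t^2 - 4·t + 3. En utilisant x(t) = t^3 - 4·t^2 - 4·t + 3 et en substituant t = 1, nous trouvons x = -4.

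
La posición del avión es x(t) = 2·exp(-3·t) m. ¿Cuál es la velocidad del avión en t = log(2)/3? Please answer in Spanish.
Debemos derivar nuestra ecuación de la posición x(t) = 2·exp(-3·t) 1 vez. Derivando la posición, obtenemos la velocidad: v(t) = -6·exp(-3·t). Usando v(t) = -6·exp(-3·t) y sustituyendo t = log(2)/3, encontramos v = -3.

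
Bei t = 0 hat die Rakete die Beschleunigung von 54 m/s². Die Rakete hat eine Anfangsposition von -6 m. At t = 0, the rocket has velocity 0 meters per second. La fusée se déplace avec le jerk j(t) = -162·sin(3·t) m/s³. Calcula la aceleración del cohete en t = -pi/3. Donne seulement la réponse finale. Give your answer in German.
Die Antwort ist -54.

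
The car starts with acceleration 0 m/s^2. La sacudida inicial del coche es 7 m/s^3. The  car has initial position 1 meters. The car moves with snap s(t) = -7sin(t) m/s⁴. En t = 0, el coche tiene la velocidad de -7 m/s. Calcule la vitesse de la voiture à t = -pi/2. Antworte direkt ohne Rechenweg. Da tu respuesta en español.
La velocidad en t = -pi/2 es v = 0.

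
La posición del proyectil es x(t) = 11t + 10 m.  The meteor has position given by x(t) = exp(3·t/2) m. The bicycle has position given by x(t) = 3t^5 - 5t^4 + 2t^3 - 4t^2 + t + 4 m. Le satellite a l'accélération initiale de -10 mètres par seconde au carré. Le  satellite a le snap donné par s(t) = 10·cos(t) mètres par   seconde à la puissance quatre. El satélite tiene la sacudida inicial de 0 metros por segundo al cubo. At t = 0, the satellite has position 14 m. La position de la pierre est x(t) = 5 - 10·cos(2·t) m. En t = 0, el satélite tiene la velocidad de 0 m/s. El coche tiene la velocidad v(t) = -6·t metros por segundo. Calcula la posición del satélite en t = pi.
Debemos encontrar la antiderivada de nuestra ecuación del snap s(t) = 10·cos(t) 4 veces. La antiderivada del snap, con j(0) = 0, da la sacudida: j(t) = 10·sin(t). Integrando la sacudida y usando la condición inicial a(0) = -10, obtenemos a(t) = -10·cos(t). La integral de la aceleración es la velocidad. Usando v(0) = 0, obtenemos v(t) = -10·sin(t). Integrando la velocidad y usando la condición inicial x(0) = 14, obtenemos x(t) = 10·cos(t) + 4. Usando x(t) = 10·cos(t) + 4 y sustituyendo t = pi, encontramos x = -6.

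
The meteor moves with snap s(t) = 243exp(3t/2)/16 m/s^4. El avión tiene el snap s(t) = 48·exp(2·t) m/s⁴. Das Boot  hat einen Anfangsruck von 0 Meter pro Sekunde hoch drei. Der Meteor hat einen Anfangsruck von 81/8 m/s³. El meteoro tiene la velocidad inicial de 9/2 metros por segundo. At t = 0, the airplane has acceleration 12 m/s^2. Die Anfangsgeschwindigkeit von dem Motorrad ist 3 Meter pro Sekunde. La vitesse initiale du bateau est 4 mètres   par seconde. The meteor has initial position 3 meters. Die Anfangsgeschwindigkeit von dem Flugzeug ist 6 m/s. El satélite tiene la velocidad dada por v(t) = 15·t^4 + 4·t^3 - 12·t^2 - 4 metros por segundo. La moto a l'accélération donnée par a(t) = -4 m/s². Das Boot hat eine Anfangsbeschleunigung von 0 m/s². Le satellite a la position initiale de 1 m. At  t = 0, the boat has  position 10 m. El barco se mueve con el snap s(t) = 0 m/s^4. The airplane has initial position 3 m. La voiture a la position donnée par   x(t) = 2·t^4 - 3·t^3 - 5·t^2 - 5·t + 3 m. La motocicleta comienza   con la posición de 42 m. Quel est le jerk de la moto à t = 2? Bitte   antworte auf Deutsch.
Wir müssen unsere Gleichung für die Beschleunigung a(t) = -4 1-mal ableiten. Mit d/dt von a(t) finden wir j(t) = 0. Aus der Gleichung für den Ruck j(t) = 0, setzen wir t = 2 ein und erhalten j = 0.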